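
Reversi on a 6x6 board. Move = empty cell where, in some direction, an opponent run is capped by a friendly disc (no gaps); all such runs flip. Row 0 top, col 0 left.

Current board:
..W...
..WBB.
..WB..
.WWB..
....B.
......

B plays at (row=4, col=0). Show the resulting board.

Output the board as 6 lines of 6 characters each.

Answer: ..W...
..WBB.
..BB..
.BWB..
B...B.
......

Derivation:
Place B at (4,0); scan 8 dirs for brackets.
Dir NW: edge -> no flip
Dir N: first cell '.' (not opp) -> no flip
Dir NE: opp run (3,1) (2,2) capped by B -> flip
Dir W: edge -> no flip
Dir E: first cell '.' (not opp) -> no flip
Dir SW: edge -> no flip
Dir S: first cell '.' (not opp) -> no flip
Dir SE: first cell '.' (not opp) -> no flip
All flips: (2,2) (3,1)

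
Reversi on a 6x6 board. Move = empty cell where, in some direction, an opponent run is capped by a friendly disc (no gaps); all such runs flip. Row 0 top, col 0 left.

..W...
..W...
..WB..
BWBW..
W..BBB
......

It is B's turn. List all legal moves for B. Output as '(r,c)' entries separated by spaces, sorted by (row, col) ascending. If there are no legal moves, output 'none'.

(0,1): flips 1 -> legal
(0,3): no bracket -> illegal
(1,1): flips 2 -> legal
(1,3): no bracket -> illegal
(2,0): no bracket -> illegal
(2,1): flips 1 -> legal
(2,4): no bracket -> illegal
(3,4): flips 1 -> legal
(4,1): no bracket -> illegal
(4,2): no bracket -> illegal
(5,0): flips 1 -> legal
(5,1): no bracket -> illegal

Answer: (0,1) (1,1) (2,1) (3,4) (5,0)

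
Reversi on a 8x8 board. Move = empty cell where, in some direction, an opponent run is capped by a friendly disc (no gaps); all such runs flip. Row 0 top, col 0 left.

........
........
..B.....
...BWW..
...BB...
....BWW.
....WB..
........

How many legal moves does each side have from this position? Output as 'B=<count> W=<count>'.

-- B to move --
(2,3): no bracket -> illegal
(2,4): flips 1 -> legal
(2,5): flips 1 -> legal
(2,6): flips 1 -> legal
(3,6): flips 2 -> legal
(4,5): flips 1 -> legal
(4,6): no bracket -> illegal
(4,7): flips 1 -> legal
(5,3): no bracket -> illegal
(5,7): flips 2 -> legal
(6,3): flips 1 -> legal
(6,6): flips 1 -> legal
(6,7): no bracket -> illegal
(7,3): no bracket -> illegal
(7,4): flips 1 -> legal
(7,5): no bracket -> illegal
B mobility = 10
-- W to move --
(1,1): flips 3 -> legal
(1,2): no bracket -> illegal
(1,3): no bracket -> illegal
(2,1): no bracket -> illegal
(2,3): no bracket -> illegal
(2,4): no bracket -> illegal
(3,1): no bracket -> illegal
(3,2): flips 1 -> legal
(4,2): no bracket -> illegal
(4,5): no bracket -> illegal
(5,2): flips 1 -> legal
(5,3): flips 2 -> legal
(6,3): no bracket -> illegal
(6,6): flips 1 -> legal
(7,4): flips 1 -> legal
(7,5): flips 1 -> legal
(7,6): no bracket -> illegal
W mobility = 7

Answer: B=10 W=7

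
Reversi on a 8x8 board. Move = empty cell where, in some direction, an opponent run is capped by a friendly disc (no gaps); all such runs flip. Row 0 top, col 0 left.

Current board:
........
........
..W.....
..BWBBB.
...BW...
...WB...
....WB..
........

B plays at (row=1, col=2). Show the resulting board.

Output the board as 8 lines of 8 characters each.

Place B at (1,2); scan 8 dirs for brackets.
Dir NW: first cell '.' (not opp) -> no flip
Dir N: first cell '.' (not opp) -> no flip
Dir NE: first cell '.' (not opp) -> no flip
Dir W: first cell '.' (not opp) -> no flip
Dir E: first cell '.' (not opp) -> no flip
Dir SW: first cell '.' (not opp) -> no flip
Dir S: opp run (2,2) capped by B -> flip
Dir SE: first cell '.' (not opp) -> no flip
All flips: (2,2)

Answer: ........
..B.....
..B.....
..BWBBB.
...BW...
...WB...
....WB..
........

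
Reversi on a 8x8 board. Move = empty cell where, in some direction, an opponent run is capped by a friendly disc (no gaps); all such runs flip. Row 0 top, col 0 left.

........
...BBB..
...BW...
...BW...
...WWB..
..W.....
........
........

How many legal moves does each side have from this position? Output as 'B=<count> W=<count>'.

Answer: B=6 W=10

Derivation:
-- B to move --
(2,5): flips 1 -> legal
(3,2): no bracket -> illegal
(3,5): flips 2 -> legal
(4,1): no bracket -> illegal
(4,2): flips 2 -> legal
(5,1): no bracket -> illegal
(5,3): flips 1 -> legal
(5,4): flips 3 -> legal
(5,5): flips 1 -> legal
(6,1): no bracket -> illegal
(6,2): no bracket -> illegal
(6,3): no bracket -> illegal
B mobility = 6
-- W to move --
(0,2): flips 1 -> legal
(0,3): flips 3 -> legal
(0,4): flips 1 -> legal
(0,5): no bracket -> illegal
(0,6): flips 1 -> legal
(1,2): flips 1 -> legal
(1,6): no bracket -> illegal
(2,2): flips 2 -> legal
(2,5): no bracket -> illegal
(2,6): no bracket -> illegal
(3,2): flips 1 -> legal
(3,5): no bracket -> illegal
(3,6): no bracket -> illegal
(4,2): flips 1 -> legal
(4,6): flips 1 -> legal
(5,4): no bracket -> illegal
(5,5): no bracket -> illegal
(5,6): flips 1 -> legal
W mobility = 10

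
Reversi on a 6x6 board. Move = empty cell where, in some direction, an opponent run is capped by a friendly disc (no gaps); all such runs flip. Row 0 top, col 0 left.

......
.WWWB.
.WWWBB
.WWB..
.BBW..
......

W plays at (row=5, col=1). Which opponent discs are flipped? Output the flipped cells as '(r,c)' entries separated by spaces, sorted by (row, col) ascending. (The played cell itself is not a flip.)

Dir NW: first cell '.' (not opp) -> no flip
Dir N: opp run (4,1) capped by W -> flip
Dir NE: opp run (4,2) (3,3) (2,4), next='.' -> no flip
Dir W: first cell '.' (not opp) -> no flip
Dir E: first cell '.' (not opp) -> no flip
Dir SW: edge -> no flip
Dir S: edge -> no flip
Dir SE: edge -> no flip

Answer: (4,1)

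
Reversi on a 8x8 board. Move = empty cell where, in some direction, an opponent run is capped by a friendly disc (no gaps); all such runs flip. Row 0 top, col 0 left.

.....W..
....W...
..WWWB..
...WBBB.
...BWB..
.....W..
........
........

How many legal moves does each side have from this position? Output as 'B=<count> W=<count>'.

Answer: B=9 W=8

Derivation:
-- B to move --
(0,3): flips 1 -> legal
(0,4): flips 2 -> legal
(0,6): no bracket -> illegal
(1,1): no bracket -> illegal
(1,2): flips 1 -> legal
(1,3): flips 3 -> legal
(1,5): no bracket -> illegal
(1,6): no bracket -> illegal
(2,1): flips 3 -> legal
(3,1): no bracket -> illegal
(3,2): flips 1 -> legal
(4,2): no bracket -> illegal
(4,6): no bracket -> illegal
(5,3): flips 1 -> legal
(5,4): flips 1 -> legal
(5,6): no bracket -> illegal
(6,4): no bracket -> illegal
(6,5): flips 1 -> legal
(6,6): no bracket -> illegal
B mobility = 9
-- W to move --
(1,5): flips 3 -> legal
(1,6): no bracket -> illegal
(2,6): flips 2 -> legal
(2,7): no bracket -> illegal
(3,2): no bracket -> illegal
(3,7): flips 3 -> legal
(4,2): flips 1 -> legal
(4,6): flips 2 -> legal
(4,7): flips 2 -> legal
(5,2): no bracket -> illegal
(5,3): flips 1 -> legal
(5,4): no bracket -> illegal
(5,6): flips 2 -> legal
W mobility = 8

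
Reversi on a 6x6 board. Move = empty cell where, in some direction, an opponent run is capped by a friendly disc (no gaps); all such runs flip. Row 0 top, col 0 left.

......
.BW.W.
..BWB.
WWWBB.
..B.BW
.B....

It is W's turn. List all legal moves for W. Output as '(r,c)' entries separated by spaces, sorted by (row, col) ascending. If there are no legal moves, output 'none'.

(0,0): no bracket -> illegal
(0,1): no bracket -> illegal
(0,2): no bracket -> illegal
(1,0): flips 1 -> legal
(1,3): flips 1 -> legal
(1,5): no bracket -> illegal
(2,0): no bracket -> illegal
(2,1): flips 1 -> legal
(2,5): flips 1 -> legal
(3,5): flips 2 -> legal
(4,0): no bracket -> illegal
(4,1): no bracket -> illegal
(4,3): flips 2 -> legal
(5,0): no bracket -> illegal
(5,2): flips 1 -> legal
(5,3): flips 1 -> legal
(5,4): flips 3 -> legal
(5,5): no bracket -> illegal

Answer: (1,0) (1,3) (2,1) (2,5) (3,5) (4,3) (5,2) (5,3) (5,4)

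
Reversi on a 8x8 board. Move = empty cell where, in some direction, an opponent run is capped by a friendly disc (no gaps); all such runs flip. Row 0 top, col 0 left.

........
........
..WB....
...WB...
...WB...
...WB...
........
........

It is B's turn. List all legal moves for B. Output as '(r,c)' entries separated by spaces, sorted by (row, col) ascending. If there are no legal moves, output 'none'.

(1,1): flips 2 -> legal
(1,2): no bracket -> illegal
(1,3): no bracket -> illegal
(2,1): flips 1 -> legal
(2,4): no bracket -> illegal
(3,1): no bracket -> illegal
(3,2): flips 2 -> legal
(4,2): flips 1 -> legal
(5,2): flips 2 -> legal
(6,2): flips 1 -> legal
(6,3): flips 3 -> legal
(6,4): no bracket -> illegal

Answer: (1,1) (2,1) (3,2) (4,2) (5,2) (6,2) (6,3)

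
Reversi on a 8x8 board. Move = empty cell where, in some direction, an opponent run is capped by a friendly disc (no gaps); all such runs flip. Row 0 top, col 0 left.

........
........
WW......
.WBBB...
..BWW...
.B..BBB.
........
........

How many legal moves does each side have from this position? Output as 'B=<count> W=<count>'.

Answer: B=5 W=10

Derivation:
-- B to move --
(1,0): flips 1 -> legal
(1,1): no bracket -> illegal
(1,2): no bracket -> illegal
(2,2): no bracket -> illegal
(3,0): flips 1 -> legal
(3,5): no bracket -> illegal
(4,0): no bracket -> illegal
(4,1): no bracket -> illegal
(4,5): flips 2 -> legal
(5,2): flips 1 -> legal
(5,3): flips 1 -> legal
B mobility = 5
-- W to move --
(2,2): flips 1 -> legal
(2,3): flips 1 -> legal
(2,4): flips 1 -> legal
(2,5): flips 1 -> legal
(3,5): flips 3 -> legal
(4,0): no bracket -> illegal
(4,1): flips 1 -> legal
(4,5): no bracket -> illegal
(4,6): no bracket -> illegal
(4,7): no bracket -> illegal
(5,0): no bracket -> illegal
(5,2): no bracket -> illegal
(5,3): flips 1 -> legal
(5,7): no bracket -> illegal
(6,0): no bracket -> illegal
(6,1): no bracket -> illegal
(6,2): no bracket -> illegal
(6,3): no bracket -> illegal
(6,4): flips 1 -> legal
(6,5): flips 1 -> legal
(6,6): flips 1 -> legal
(6,7): no bracket -> illegal
W mobility = 10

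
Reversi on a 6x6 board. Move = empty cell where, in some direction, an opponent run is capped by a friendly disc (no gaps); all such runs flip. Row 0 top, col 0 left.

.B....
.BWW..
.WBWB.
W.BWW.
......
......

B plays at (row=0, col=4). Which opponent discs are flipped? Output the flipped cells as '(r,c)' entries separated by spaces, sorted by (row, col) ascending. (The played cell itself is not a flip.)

Answer: (1,3)

Derivation:
Dir NW: edge -> no flip
Dir N: edge -> no flip
Dir NE: edge -> no flip
Dir W: first cell '.' (not opp) -> no flip
Dir E: first cell '.' (not opp) -> no flip
Dir SW: opp run (1,3) capped by B -> flip
Dir S: first cell '.' (not opp) -> no flip
Dir SE: first cell '.' (not opp) -> no flip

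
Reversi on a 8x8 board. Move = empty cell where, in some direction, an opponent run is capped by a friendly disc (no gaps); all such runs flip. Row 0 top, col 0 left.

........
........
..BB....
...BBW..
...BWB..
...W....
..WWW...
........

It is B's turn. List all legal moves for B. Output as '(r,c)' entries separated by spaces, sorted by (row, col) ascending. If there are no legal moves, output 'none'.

(2,4): no bracket -> illegal
(2,5): flips 1 -> legal
(2,6): no bracket -> illegal
(3,6): flips 1 -> legal
(4,2): no bracket -> illegal
(4,6): no bracket -> illegal
(5,1): no bracket -> illegal
(5,2): no bracket -> illegal
(5,4): flips 1 -> legal
(5,5): flips 1 -> legal
(6,1): no bracket -> illegal
(6,5): no bracket -> illegal
(7,1): no bracket -> illegal
(7,2): no bracket -> illegal
(7,3): flips 2 -> legal
(7,4): no bracket -> illegal
(7,5): no bracket -> illegal

Answer: (2,5) (3,6) (5,4) (5,5) (7,3)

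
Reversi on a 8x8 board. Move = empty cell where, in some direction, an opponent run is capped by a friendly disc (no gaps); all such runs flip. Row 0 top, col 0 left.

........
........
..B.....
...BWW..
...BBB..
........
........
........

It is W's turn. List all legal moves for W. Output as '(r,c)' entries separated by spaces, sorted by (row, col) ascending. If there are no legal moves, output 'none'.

Answer: (3,2) (5,2) (5,3) (5,4) (5,5) (5,6)

Derivation:
(1,1): no bracket -> illegal
(1,2): no bracket -> illegal
(1,3): no bracket -> illegal
(2,1): no bracket -> illegal
(2,3): no bracket -> illegal
(2,4): no bracket -> illegal
(3,1): no bracket -> illegal
(3,2): flips 1 -> legal
(3,6): no bracket -> illegal
(4,2): no bracket -> illegal
(4,6): no bracket -> illegal
(5,2): flips 1 -> legal
(5,3): flips 1 -> legal
(5,4): flips 1 -> legal
(5,5): flips 1 -> legal
(5,6): flips 1 -> legal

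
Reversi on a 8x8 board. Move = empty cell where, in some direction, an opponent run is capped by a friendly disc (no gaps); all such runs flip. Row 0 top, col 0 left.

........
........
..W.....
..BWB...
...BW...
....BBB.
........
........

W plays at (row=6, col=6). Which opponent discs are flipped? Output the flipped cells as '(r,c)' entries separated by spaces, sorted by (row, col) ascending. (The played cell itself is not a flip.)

Answer: (5,5)

Derivation:
Dir NW: opp run (5,5) capped by W -> flip
Dir N: opp run (5,6), next='.' -> no flip
Dir NE: first cell '.' (not opp) -> no flip
Dir W: first cell '.' (not opp) -> no flip
Dir E: first cell '.' (not opp) -> no flip
Dir SW: first cell '.' (not opp) -> no flip
Dir S: first cell '.' (not opp) -> no flip
Dir SE: first cell '.' (not opp) -> no flip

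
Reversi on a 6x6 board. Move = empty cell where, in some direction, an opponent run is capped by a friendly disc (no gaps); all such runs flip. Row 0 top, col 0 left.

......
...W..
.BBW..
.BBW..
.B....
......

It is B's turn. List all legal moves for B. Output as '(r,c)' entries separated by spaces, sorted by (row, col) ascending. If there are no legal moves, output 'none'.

(0,2): no bracket -> illegal
(0,3): no bracket -> illegal
(0,4): flips 1 -> legal
(1,2): no bracket -> illegal
(1,4): flips 1 -> legal
(2,4): flips 1 -> legal
(3,4): flips 1 -> legal
(4,2): no bracket -> illegal
(4,3): no bracket -> illegal
(4,4): flips 1 -> legal

Answer: (0,4) (1,4) (2,4) (3,4) (4,4)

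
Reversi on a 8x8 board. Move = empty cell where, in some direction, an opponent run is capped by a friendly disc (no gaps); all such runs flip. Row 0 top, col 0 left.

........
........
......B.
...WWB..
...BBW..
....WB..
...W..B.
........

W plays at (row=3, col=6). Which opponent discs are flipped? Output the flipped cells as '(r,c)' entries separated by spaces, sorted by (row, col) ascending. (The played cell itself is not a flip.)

Answer: (3,5)

Derivation:
Dir NW: first cell '.' (not opp) -> no flip
Dir N: opp run (2,6), next='.' -> no flip
Dir NE: first cell '.' (not opp) -> no flip
Dir W: opp run (3,5) capped by W -> flip
Dir E: first cell '.' (not opp) -> no flip
Dir SW: first cell 'W' (not opp) -> no flip
Dir S: first cell '.' (not opp) -> no flip
Dir SE: first cell '.' (not opp) -> no flip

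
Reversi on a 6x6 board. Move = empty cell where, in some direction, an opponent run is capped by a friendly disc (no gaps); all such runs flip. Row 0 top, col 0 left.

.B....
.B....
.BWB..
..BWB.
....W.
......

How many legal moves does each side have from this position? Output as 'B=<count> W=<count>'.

-- B to move --
(1,2): flips 1 -> legal
(1,3): no bracket -> illegal
(2,4): no bracket -> illegal
(3,1): no bracket -> illegal
(3,5): no bracket -> illegal
(4,2): no bracket -> illegal
(4,3): flips 1 -> legal
(4,5): no bracket -> illegal
(5,3): no bracket -> illegal
(5,4): flips 1 -> legal
(5,5): flips 3 -> legal
B mobility = 4
-- W to move --
(0,0): flips 1 -> legal
(0,2): no bracket -> illegal
(1,0): no bracket -> illegal
(1,2): no bracket -> illegal
(1,3): flips 1 -> legal
(1,4): no bracket -> illegal
(2,0): flips 1 -> legal
(2,4): flips 2 -> legal
(2,5): no bracket -> illegal
(3,0): no bracket -> illegal
(3,1): flips 1 -> legal
(3,5): flips 1 -> legal
(4,1): no bracket -> illegal
(4,2): flips 1 -> legal
(4,3): no bracket -> illegal
(4,5): no bracket -> illegal
W mobility = 7

Answer: B=4 W=7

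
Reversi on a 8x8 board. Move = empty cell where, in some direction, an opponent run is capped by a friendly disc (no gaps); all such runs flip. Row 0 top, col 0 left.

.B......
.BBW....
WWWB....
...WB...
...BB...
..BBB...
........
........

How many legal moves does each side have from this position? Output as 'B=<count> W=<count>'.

-- B to move --
(0,2): no bracket -> illegal
(0,3): flips 1 -> legal
(0,4): no bracket -> illegal
(1,0): no bracket -> illegal
(1,4): flips 1 -> legal
(2,4): no bracket -> illegal
(3,0): flips 1 -> legal
(3,1): flips 1 -> legal
(3,2): flips 2 -> legal
(4,2): no bracket -> illegal
B mobility = 5
-- W to move --
(0,0): flips 1 -> legal
(0,2): flips 2 -> legal
(0,3): flips 1 -> legal
(1,0): flips 2 -> legal
(1,4): no bracket -> illegal
(2,4): flips 1 -> legal
(2,5): no bracket -> illegal
(3,2): no bracket -> illegal
(3,5): flips 1 -> legal
(4,1): no bracket -> illegal
(4,2): no bracket -> illegal
(4,5): no bracket -> illegal
(5,1): no bracket -> illegal
(5,5): flips 1 -> legal
(6,1): no bracket -> illegal
(6,2): no bracket -> illegal
(6,3): flips 2 -> legal
(6,4): no bracket -> illegal
(6,5): no bracket -> illegal
W mobility = 8

Answer: B=5 W=8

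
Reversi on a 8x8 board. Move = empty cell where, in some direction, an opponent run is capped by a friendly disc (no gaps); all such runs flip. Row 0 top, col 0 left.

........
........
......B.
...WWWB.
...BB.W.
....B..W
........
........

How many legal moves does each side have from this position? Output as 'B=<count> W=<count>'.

-- B to move --
(2,2): flips 1 -> legal
(2,3): flips 1 -> legal
(2,4): flips 1 -> legal
(2,5): flips 1 -> legal
(3,2): flips 3 -> legal
(3,7): no bracket -> illegal
(4,2): no bracket -> illegal
(4,5): no bracket -> illegal
(4,7): no bracket -> illegal
(5,5): no bracket -> illegal
(5,6): flips 1 -> legal
(6,6): no bracket -> illegal
(6,7): no bracket -> illegal
B mobility = 6
-- W to move --
(1,5): no bracket -> illegal
(1,6): flips 2 -> legal
(1,7): flips 1 -> legal
(2,5): no bracket -> illegal
(2,7): no bracket -> illegal
(3,2): no bracket -> illegal
(3,7): flips 1 -> legal
(4,2): no bracket -> illegal
(4,5): no bracket -> illegal
(4,7): no bracket -> illegal
(5,2): flips 1 -> legal
(5,3): flips 2 -> legal
(5,5): flips 1 -> legal
(6,3): no bracket -> illegal
(6,4): flips 2 -> legal
(6,5): no bracket -> illegal
W mobility = 7

Answer: B=6 W=7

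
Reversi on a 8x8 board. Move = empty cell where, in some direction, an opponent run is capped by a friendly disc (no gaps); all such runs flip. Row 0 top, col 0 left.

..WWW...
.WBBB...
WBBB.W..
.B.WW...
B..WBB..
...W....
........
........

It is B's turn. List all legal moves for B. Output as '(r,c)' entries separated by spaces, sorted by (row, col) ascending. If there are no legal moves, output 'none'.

(0,0): flips 1 -> legal
(0,1): flips 1 -> legal
(0,5): no bracket -> illegal
(1,0): flips 1 -> legal
(1,5): no bracket -> illegal
(1,6): no bracket -> illegal
(2,4): flips 1 -> legal
(2,6): no bracket -> illegal
(3,0): no bracket -> illegal
(3,2): no bracket -> illegal
(3,5): no bracket -> illegal
(3,6): flips 1 -> legal
(4,2): flips 1 -> legal
(5,2): no bracket -> illegal
(5,4): no bracket -> illegal
(6,2): flips 1 -> legal
(6,3): flips 3 -> legal
(6,4): no bracket -> illegal

Answer: (0,0) (0,1) (1,0) (2,4) (3,6) (4,2) (6,2) (6,3)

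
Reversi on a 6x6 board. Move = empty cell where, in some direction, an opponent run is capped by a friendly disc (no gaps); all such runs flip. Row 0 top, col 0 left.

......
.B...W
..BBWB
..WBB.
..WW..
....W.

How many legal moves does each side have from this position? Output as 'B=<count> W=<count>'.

-- B to move --
(0,4): no bracket -> illegal
(0,5): flips 1 -> legal
(1,3): no bracket -> illegal
(1,4): flips 1 -> legal
(2,1): no bracket -> illegal
(3,1): flips 1 -> legal
(3,5): no bracket -> illegal
(4,1): flips 1 -> legal
(4,4): no bracket -> illegal
(4,5): no bracket -> illegal
(5,1): flips 1 -> legal
(5,2): flips 3 -> legal
(5,3): flips 1 -> legal
(5,5): no bracket -> illegal
B mobility = 7
-- W to move --
(0,0): no bracket -> illegal
(0,1): no bracket -> illegal
(0,2): no bracket -> illegal
(1,0): no bracket -> illegal
(1,2): flips 1 -> legal
(1,3): flips 2 -> legal
(1,4): flips 1 -> legal
(2,0): no bracket -> illegal
(2,1): flips 2 -> legal
(3,1): no bracket -> illegal
(3,5): flips 3 -> legal
(4,4): flips 1 -> legal
(4,5): no bracket -> illegal
W mobility = 6

Answer: B=7 W=6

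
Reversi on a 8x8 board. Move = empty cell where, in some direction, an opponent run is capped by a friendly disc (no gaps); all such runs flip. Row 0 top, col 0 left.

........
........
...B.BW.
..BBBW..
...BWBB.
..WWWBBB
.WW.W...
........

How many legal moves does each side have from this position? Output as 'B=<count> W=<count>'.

Answer: B=9 W=13

Derivation:
-- B to move --
(1,5): no bracket -> illegal
(1,6): no bracket -> illegal
(1,7): no bracket -> illegal
(2,4): flips 1 -> legal
(2,7): flips 1 -> legal
(3,6): flips 1 -> legal
(3,7): no bracket -> illegal
(4,1): no bracket -> illegal
(4,2): no bracket -> illegal
(5,0): no bracket -> illegal
(5,1): flips 3 -> legal
(6,0): no bracket -> illegal
(6,3): flips 2 -> legal
(6,5): flips 1 -> legal
(7,0): flips 2 -> legal
(7,1): no bracket -> illegal
(7,2): no bracket -> illegal
(7,3): flips 1 -> legal
(7,4): flips 3 -> legal
(7,5): no bracket -> illegal
B mobility = 9
-- W to move --
(1,2): no bracket -> illegal
(1,3): flips 3 -> legal
(1,4): no bracket -> illegal
(1,5): flips 1 -> legal
(1,6): flips 3 -> legal
(2,1): flips 2 -> legal
(2,2): flips 1 -> legal
(2,4): flips 2 -> legal
(3,1): flips 3 -> legal
(3,6): flips 1 -> legal
(3,7): flips 2 -> legal
(4,1): no bracket -> illegal
(4,2): flips 1 -> legal
(4,7): flips 2 -> legal
(6,5): flips 2 -> legal
(6,6): flips 1 -> legal
(6,7): no bracket -> illegal
W mobility = 13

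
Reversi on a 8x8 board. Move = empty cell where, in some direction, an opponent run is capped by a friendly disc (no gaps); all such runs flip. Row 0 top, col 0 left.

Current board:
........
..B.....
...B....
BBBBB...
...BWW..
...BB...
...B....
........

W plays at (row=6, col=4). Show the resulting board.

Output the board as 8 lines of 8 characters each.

Answer: ........
..B.....
...B....
BBBBB...
...BWW..
...BW...
...BW...
........

Derivation:
Place W at (6,4); scan 8 dirs for brackets.
Dir NW: opp run (5,3), next='.' -> no flip
Dir N: opp run (5,4) capped by W -> flip
Dir NE: first cell '.' (not opp) -> no flip
Dir W: opp run (6,3), next='.' -> no flip
Dir E: first cell '.' (not opp) -> no flip
Dir SW: first cell '.' (not opp) -> no flip
Dir S: first cell '.' (not opp) -> no flip
Dir SE: first cell '.' (not opp) -> no flip
All flips: (5,4)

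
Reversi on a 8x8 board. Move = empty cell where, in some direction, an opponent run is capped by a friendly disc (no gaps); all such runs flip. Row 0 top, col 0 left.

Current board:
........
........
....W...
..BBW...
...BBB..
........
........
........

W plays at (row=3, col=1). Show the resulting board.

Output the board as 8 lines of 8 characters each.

Place W at (3,1); scan 8 dirs for brackets.
Dir NW: first cell '.' (not opp) -> no flip
Dir N: first cell '.' (not opp) -> no flip
Dir NE: first cell '.' (not opp) -> no flip
Dir W: first cell '.' (not opp) -> no flip
Dir E: opp run (3,2) (3,3) capped by W -> flip
Dir SW: first cell '.' (not opp) -> no flip
Dir S: first cell '.' (not opp) -> no flip
Dir SE: first cell '.' (not opp) -> no flip
All flips: (3,2) (3,3)

Answer: ........
........
....W...
.WWWW...
...BBB..
........
........
........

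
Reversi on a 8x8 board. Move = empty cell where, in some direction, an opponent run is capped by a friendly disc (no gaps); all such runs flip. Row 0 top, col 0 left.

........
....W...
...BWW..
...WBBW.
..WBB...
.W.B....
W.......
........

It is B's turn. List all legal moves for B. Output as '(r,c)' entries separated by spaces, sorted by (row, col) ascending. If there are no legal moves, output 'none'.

(0,3): no bracket -> illegal
(0,4): flips 2 -> legal
(0,5): flips 1 -> legal
(1,3): flips 1 -> legal
(1,5): flips 1 -> legal
(1,6): flips 1 -> legal
(2,2): flips 1 -> legal
(2,6): flips 2 -> legal
(2,7): no bracket -> illegal
(3,1): flips 1 -> legal
(3,2): flips 1 -> legal
(3,7): flips 1 -> legal
(4,0): no bracket -> illegal
(4,1): flips 1 -> legal
(4,5): no bracket -> illegal
(4,6): no bracket -> illegal
(4,7): no bracket -> illegal
(5,0): no bracket -> illegal
(5,2): no bracket -> illegal
(6,1): no bracket -> illegal
(6,2): no bracket -> illegal
(7,0): no bracket -> illegal
(7,1): no bracket -> illegal

Answer: (0,4) (0,5) (1,3) (1,5) (1,6) (2,2) (2,6) (3,1) (3,2) (3,7) (4,1)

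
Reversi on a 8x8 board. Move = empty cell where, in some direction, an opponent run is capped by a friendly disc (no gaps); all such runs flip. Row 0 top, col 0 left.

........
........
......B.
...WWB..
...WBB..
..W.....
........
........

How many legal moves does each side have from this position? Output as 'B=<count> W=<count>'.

-- B to move --
(2,2): flips 1 -> legal
(2,3): flips 1 -> legal
(2,4): flips 1 -> legal
(2,5): no bracket -> illegal
(3,2): flips 2 -> legal
(4,1): no bracket -> illegal
(4,2): flips 1 -> legal
(5,1): no bracket -> illegal
(5,3): no bracket -> illegal
(5,4): no bracket -> illegal
(6,1): no bracket -> illegal
(6,2): no bracket -> illegal
(6,3): no bracket -> illegal
B mobility = 5
-- W to move --
(1,5): no bracket -> illegal
(1,6): no bracket -> illegal
(1,7): no bracket -> illegal
(2,4): no bracket -> illegal
(2,5): no bracket -> illegal
(2,7): no bracket -> illegal
(3,6): flips 1 -> legal
(3,7): no bracket -> illegal
(4,6): flips 2 -> legal
(5,3): no bracket -> illegal
(5,4): flips 1 -> legal
(5,5): flips 1 -> legal
(5,6): flips 1 -> legal
W mobility = 5

Answer: B=5 W=5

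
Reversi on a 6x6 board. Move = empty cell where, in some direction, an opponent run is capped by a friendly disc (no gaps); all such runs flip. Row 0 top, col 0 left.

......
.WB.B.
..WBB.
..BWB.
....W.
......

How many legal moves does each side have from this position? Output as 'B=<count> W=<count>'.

-- B to move --
(0,0): no bracket -> illegal
(0,1): no bracket -> illegal
(0,2): no bracket -> illegal
(1,0): flips 1 -> legal
(1,3): no bracket -> illegal
(2,0): no bracket -> illegal
(2,1): flips 1 -> legal
(3,1): no bracket -> illegal
(3,5): no bracket -> illegal
(4,2): flips 1 -> legal
(4,3): flips 1 -> legal
(4,5): no bracket -> illegal
(5,3): no bracket -> illegal
(5,4): flips 1 -> legal
(5,5): no bracket -> illegal
B mobility = 5
-- W to move --
(0,1): no bracket -> illegal
(0,2): flips 1 -> legal
(0,3): no bracket -> illegal
(0,4): flips 3 -> legal
(0,5): no bracket -> illegal
(1,3): flips 2 -> legal
(1,5): flips 1 -> legal
(2,1): no bracket -> illegal
(2,5): flips 2 -> legal
(3,1): flips 1 -> legal
(3,5): flips 1 -> legal
(4,1): no bracket -> illegal
(4,2): flips 1 -> legal
(4,3): no bracket -> illegal
(4,5): no bracket -> illegal
W mobility = 8

Answer: B=5 W=8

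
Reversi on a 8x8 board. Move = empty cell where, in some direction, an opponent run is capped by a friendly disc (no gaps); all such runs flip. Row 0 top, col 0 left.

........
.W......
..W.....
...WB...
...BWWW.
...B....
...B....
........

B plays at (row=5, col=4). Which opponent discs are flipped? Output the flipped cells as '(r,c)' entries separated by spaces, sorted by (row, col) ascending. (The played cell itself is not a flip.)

Dir NW: first cell 'B' (not opp) -> no flip
Dir N: opp run (4,4) capped by B -> flip
Dir NE: opp run (4,5), next='.' -> no flip
Dir W: first cell 'B' (not opp) -> no flip
Dir E: first cell '.' (not opp) -> no flip
Dir SW: first cell 'B' (not opp) -> no flip
Dir S: first cell '.' (not opp) -> no flip
Dir SE: first cell '.' (not opp) -> no flip

Answer: (4,4)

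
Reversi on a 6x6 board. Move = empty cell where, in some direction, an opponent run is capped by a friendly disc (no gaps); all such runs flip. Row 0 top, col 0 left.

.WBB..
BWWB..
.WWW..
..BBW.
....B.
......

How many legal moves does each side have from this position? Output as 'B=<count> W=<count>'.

-- B to move --
(0,0): flips 3 -> legal
(1,4): flips 1 -> legal
(2,0): flips 1 -> legal
(2,4): flips 1 -> legal
(2,5): no bracket -> illegal
(3,0): flips 2 -> legal
(3,1): flips 1 -> legal
(3,5): flips 1 -> legal
(4,3): no bracket -> illegal
(4,5): no bracket -> illegal
B mobility = 7
-- W to move --
(0,0): no bracket -> illegal
(0,4): flips 3 -> legal
(1,4): flips 1 -> legal
(2,0): no bracket -> illegal
(2,4): no bracket -> illegal
(3,1): flips 2 -> legal
(3,5): no bracket -> illegal
(4,1): flips 1 -> legal
(4,2): flips 1 -> legal
(4,3): flips 2 -> legal
(4,5): no bracket -> illegal
(5,3): no bracket -> illegal
(5,4): flips 1 -> legal
(5,5): flips 2 -> legal
W mobility = 8

Answer: B=7 W=8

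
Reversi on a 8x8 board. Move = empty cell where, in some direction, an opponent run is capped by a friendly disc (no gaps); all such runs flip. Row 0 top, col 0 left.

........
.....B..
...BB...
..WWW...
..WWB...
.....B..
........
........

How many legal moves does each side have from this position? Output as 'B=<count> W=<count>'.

-- B to move --
(2,1): no bracket -> illegal
(2,2): flips 1 -> legal
(2,5): no bracket -> illegal
(3,1): no bracket -> illegal
(3,5): no bracket -> illegal
(4,1): flips 3 -> legal
(4,5): flips 1 -> legal
(5,1): flips 2 -> legal
(5,2): no bracket -> illegal
(5,3): flips 2 -> legal
(5,4): no bracket -> illegal
B mobility = 5
-- W to move --
(0,4): no bracket -> illegal
(0,5): no bracket -> illegal
(0,6): flips 2 -> legal
(1,2): flips 1 -> legal
(1,3): flips 1 -> legal
(1,4): flips 2 -> legal
(1,6): no bracket -> illegal
(2,2): no bracket -> illegal
(2,5): no bracket -> illegal
(2,6): no bracket -> illegal
(3,5): no bracket -> illegal
(4,5): flips 1 -> legal
(4,6): no bracket -> illegal
(5,3): no bracket -> illegal
(5,4): flips 1 -> legal
(5,6): no bracket -> illegal
(6,4): no bracket -> illegal
(6,5): no bracket -> illegal
(6,6): flips 2 -> legal
W mobility = 7

Answer: B=5 W=7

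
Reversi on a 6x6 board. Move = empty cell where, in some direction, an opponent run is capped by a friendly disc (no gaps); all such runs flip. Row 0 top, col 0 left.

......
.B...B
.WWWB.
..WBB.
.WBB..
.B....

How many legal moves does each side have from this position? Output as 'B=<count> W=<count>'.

Answer: B=6 W=9

Derivation:
-- B to move --
(1,0): flips 2 -> legal
(1,2): flips 3 -> legal
(1,3): flips 1 -> legal
(1,4): no bracket -> illegal
(2,0): flips 3 -> legal
(3,0): no bracket -> illegal
(3,1): flips 3 -> legal
(4,0): flips 1 -> legal
(5,0): no bracket -> illegal
(5,2): no bracket -> illegal
B mobility = 6
-- W to move --
(0,0): flips 1 -> legal
(0,1): flips 1 -> legal
(0,2): no bracket -> illegal
(0,4): no bracket -> illegal
(0,5): no bracket -> illegal
(1,0): no bracket -> illegal
(1,2): no bracket -> illegal
(1,3): no bracket -> illegal
(1,4): no bracket -> illegal
(2,0): no bracket -> illegal
(2,5): flips 1 -> legal
(3,1): no bracket -> illegal
(3,5): flips 2 -> legal
(4,0): no bracket -> illegal
(4,4): flips 3 -> legal
(4,5): flips 1 -> legal
(5,0): no bracket -> illegal
(5,2): flips 1 -> legal
(5,3): flips 2 -> legal
(5,4): flips 1 -> legal
W mobility = 9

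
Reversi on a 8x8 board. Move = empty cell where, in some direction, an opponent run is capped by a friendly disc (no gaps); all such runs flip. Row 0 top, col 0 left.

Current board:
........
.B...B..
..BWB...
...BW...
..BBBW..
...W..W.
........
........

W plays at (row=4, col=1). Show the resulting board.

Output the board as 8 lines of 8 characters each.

Place W at (4,1); scan 8 dirs for brackets.
Dir NW: first cell '.' (not opp) -> no flip
Dir N: first cell '.' (not opp) -> no flip
Dir NE: first cell '.' (not opp) -> no flip
Dir W: first cell '.' (not opp) -> no flip
Dir E: opp run (4,2) (4,3) (4,4) capped by W -> flip
Dir SW: first cell '.' (not opp) -> no flip
Dir S: first cell '.' (not opp) -> no flip
Dir SE: first cell '.' (not opp) -> no flip
All flips: (4,2) (4,3) (4,4)

Answer: ........
.B...B..
..BWB...
...BW...
.WWWWW..
...W..W.
........
........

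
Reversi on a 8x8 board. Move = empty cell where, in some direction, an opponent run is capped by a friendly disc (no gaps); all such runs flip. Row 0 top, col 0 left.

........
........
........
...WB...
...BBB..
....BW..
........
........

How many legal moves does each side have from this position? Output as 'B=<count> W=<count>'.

Answer: B=6 W=2

Derivation:
-- B to move --
(2,2): flips 1 -> legal
(2,3): flips 1 -> legal
(2,4): no bracket -> illegal
(3,2): flips 1 -> legal
(4,2): no bracket -> illegal
(4,6): no bracket -> illegal
(5,6): flips 1 -> legal
(6,4): no bracket -> illegal
(6,5): flips 1 -> legal
(6,6): flips 1 -> legal
B mobility = 6
-- W to move --
(2,3): no bracket -> illegal
(2,4): no bracket -> illegal
(2,5): no bracket -> illegal
(3,2): no bracket -> illegal
(3,5): flips 2 -> legal
(3,6): no bracket -> illegal
(4,2): no bracket -> illegal
(4,6): no bracket -> illegal
(5,2): no bracket -> illegal
(5,3): flips 2 -> legal
(5,6): no bracket -> illegal
(6,3): no bracket -> illegal
(6,4): no bracket -> illegal
(6,5): no bracket -> illegal
W mobility = 2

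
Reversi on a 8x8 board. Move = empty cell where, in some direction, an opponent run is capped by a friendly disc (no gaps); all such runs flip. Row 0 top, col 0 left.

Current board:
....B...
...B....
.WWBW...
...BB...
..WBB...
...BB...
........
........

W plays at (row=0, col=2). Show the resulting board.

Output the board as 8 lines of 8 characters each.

Place W at (0,2); scan 8 dirs for brackets.
Dir NW: edge -> no flip
Dir N: edge -> no flip
Dir NE: edge -> no flip
Dir W: first cell '.' (not opp) -> no flip
Dir E: first cell '.' (not opp) -> no flip
Dir SW: first cell '.' (not opp) -> no flip
Dir S: first cell '.' (not opp) -> no flip
Dir SE: opp run (1,3) capped by W -> flip
All flips: (1,3)

Answer: ..W.B...
...W....
.WWBW...
...BB...
..WBB...
...BB...
........
........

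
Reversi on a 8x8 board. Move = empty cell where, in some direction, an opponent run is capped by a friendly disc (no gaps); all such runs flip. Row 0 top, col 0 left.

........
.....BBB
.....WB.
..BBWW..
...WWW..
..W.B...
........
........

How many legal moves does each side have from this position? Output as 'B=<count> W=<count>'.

Answer: B=5 W=10

Derivation:
-- B to move --
(1,4): no bracket -> illegal
(2,3): no bracket -> illegal
(2,4): flips 3 -> legal
(3,6): flips 3 -> legal
(4,1): no bracket -> illegal
(4,2): no bracket -> illegal
(4,6): no bracket -> illegal
(5,1): no bracket -> illegal
(5,3): flips 3 -> legal
(5,5): flips 4 -> legal
(5,6): no bracket -> illegal
(6,1): flips 4 -> legal
(6,2): no bracket -> illegal
(6,3): no bracket -> illegal
B mobility = 5
-- W to move --
(0,4): no bracket -> illegal
(0,5): flips 1 -> legal
(0,6): no bracket -> illegal
(0,7): flips 1 -> legal
(1,4): no bracket -> illegal
(2,1): flips 1 -> legal
(2,2): flips 1 -> legal
(2,3): flips 1 -> legal
(2,4): no bracket -> illegal
(2,7): flips 1 -> legal
(3,1): flips 2 -> legal
(3,6): no bracket -> illegal
(3,7): no bracket -> illegal
(4,1): no bracket -> illegal
(4,2): no bracket -> illegal
(5,3): no bracket -> illegal
(5,5): no bracket -> illegal
(6,3): flips 1 -> legal
(6,4): flips 1 -> legal
(6,5): flips 1 -> legal
W mobility = 10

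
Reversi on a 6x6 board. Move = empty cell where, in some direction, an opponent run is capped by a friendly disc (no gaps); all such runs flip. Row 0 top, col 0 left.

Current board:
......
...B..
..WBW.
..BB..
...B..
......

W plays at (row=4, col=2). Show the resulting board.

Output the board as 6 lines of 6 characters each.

Answer: ......
...B..
..WBW.
..WW..
..WB..
......

Derivation:
Place W at (4,2); scan 8 dirs for brackets.
Dir NW: first cell '.' (not opp) -> no flip
Dir N: opp run (3,2) capped by W -> flip
Dir NE: opp run (3,3) capped by W -> flip
Dir W: first cell '.' (not opp) -> no flip
Dir E: opp run (4,3), next='.' -> no flip
Dir SW: first cell '.' (not opp) -> no flip
Dir S: first cell '.' (not opp) -> no flip
Dir SE: first cell '.' (not opp) -> no flip
All flips: (3,2) (3,3)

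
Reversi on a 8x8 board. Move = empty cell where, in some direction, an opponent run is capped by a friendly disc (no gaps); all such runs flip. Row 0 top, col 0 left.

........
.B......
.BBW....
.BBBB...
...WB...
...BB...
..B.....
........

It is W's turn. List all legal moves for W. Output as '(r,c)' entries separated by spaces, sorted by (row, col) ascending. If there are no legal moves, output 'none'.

(0,0): no bracket -> illegal
(0,1): no bracket -> illegal
(0,2): no bracket -> illegal
(1,0): flips 2 -> legal
(1,2): no bracket -> illegal
(1,3): no bracket -> illegal
(2,0): flips 2 -> legal
(2,4): no bracket -> illegal
(2,5): flips 1 -> legal
(3,0): no bracket -> illegal
(3,5): no bracket -> illegal
(4,0): no bracket -> illegal
(4,1): flips 1 -> legal
(4,2): no bracket -> illegal
(4,5): flips 2 -> legal
(5,1): no bracket -> illegal
(5,2): no bracket -> illegal
(5,5): no bracket -> illegal
(6,1): no bracket -> illegal
(6,3): flips 1 -> legal
(6,4): no bracket -> illegal
(6,5): flips 1 -> legal
(7,1): no bracket -> illegal
(7,2): no bracket -> illegal
(7,3): no bracket -> illegal

Answer: (1,0) (2,0) (2,5) (4,1) (4,5) (6,3) (6,5)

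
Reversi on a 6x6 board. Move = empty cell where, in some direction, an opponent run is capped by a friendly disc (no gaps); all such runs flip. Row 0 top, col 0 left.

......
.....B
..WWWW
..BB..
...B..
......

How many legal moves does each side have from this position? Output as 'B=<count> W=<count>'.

-- B to move --
(1,1): flips 1 -> legal
(1,2): flips 1 -> legal
(1,3): flips 1 -> legal
(1,4): flips 1 -> legal
(2,1): no bracket -> illegal
(3,1): no bracket -> illegal
(3,4): no bracket -> illegal
(3,5): flips 1 -> legal
B mobility = 5
-- W to move --
(0,4): no bracket -> illegal
(0,5): flips 1 -> legal
(1,4): no bracket -> illegal
(2,1): no bracket -> illegal
(3,1): no bracket -> illegal
(3,4): no bracket -> illegal
(4,1): flips 1 -> legal
(4,2): flips 2 -> legal
(4,4): flips 1 -> legal
(5,2): no bracket -> illegal
(5,3): flips 2 -> legal
(5,4): no bracket -> illegal
W mobility = 5

Answer: B=5 W=5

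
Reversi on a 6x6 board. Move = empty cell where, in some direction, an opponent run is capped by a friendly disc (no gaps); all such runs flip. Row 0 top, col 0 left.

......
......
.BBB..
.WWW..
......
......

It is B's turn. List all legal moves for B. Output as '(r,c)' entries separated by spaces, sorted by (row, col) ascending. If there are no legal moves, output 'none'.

Answer: (4,0) (4,1) (4,2) (4,3) (4,4)

Derivation:
(2,0): no bracket -> illegal
(2,4): no bracket -> illegal
(3,0): no bracket -> illegal
(3,4): no bracket -> illegal
(4,0): flips 1 -> legal
(4,1): flips 2 -> legal
(4,2): flips 1 -> legal
(4,3): flips 2 -> legal
(4,4): flips 1 -> legal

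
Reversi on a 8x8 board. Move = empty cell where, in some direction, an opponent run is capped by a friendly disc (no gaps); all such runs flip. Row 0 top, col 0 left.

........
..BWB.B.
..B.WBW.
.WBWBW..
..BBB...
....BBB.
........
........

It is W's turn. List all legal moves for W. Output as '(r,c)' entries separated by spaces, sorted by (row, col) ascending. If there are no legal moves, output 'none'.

(0,1): no bracket -> illegal
(0,2): no bracket -> illegal
(0,3): no bracket -> illegal
(0,4): flips 1 -> legal
(0,5): no bracket -> illegal
(0,6): flips 1 -> legal
(0,7): no bracket -> illegal
(1,1): flips 2 -> legal
(1,5): flips 2 -> legal
(1,7): no bracket -> illegal
(2,1): no bracket -> illegal
(2,3): no bracket -> illegal
(2,7): no bracket -> illegal
(3,6): no bracket -> illegal
(4,1): no bracket -> illegal
(4,5): no bracket -> illegal
(4,6): no bracket -> illegal
(4,7): no bracket -> illegal
(5,1): flips 1 -> legal
(5,2): no bracket -> illegal
(5,3): flips 3 -> legal
(5,7): no bracket -> illegal
(6,3): no bracket -> illegal
(6,4): flips 3 -> legal
(6,5): no bracket -> illegal
(6,6): flips 2 -> legal
(6,7): no bracket -> illegal

Answer: (0,4) (0,6) (1,1) (1,5) (5,1) (5,3) (6,4) (6,6)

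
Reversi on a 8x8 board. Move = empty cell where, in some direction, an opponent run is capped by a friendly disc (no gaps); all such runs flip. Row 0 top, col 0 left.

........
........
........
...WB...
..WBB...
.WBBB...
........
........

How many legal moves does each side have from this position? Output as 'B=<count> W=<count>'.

Answer: B=6 W=6

Derivation:
-- B to move --
(2,2): flips 1 -> legal
(2,3): flips 1 -> legal
(2,4): no bracket -> illegal
(3,1): flips 1 -> legal
(3,2): flips 2 -> legal
(4,0): no bracket -> illegal
(4,1): flips 1 -> legal
(5,0): flips 1 -> legal
(6,0): no bracket -> illegal
(6,1): no bracket -> illegal
(6,2): no bracket -> illegal
B mobility = 6
-- W to move --
(2,3): no bracket -> illegal
(2,4): no bracket -> illegal
(2,5): no bracket -> illegal
(3,2): no bracket -> illegal
(3,5): flips 1 -> legal
(4,1): no bracket -> illegal
(4,5): flips 2 -> legal
(5,5): flips 4 -> legal
(6,1): no bracket -> illegal
(6,2): flips 1 -> legal
(6,3): flips 2 -> legal
(6,4): flips 1 -> legal
(6,5): no bracket -> illegal
W mobility = 6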